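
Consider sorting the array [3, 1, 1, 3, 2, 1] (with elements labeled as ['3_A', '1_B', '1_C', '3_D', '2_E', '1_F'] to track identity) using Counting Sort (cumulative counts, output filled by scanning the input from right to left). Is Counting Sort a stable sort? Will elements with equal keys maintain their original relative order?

Trace Counting Sort on the labeled array (the key is the number; the letter only tracks identity):
  Counts for values 0..3: [0, 3, 1, 2]
  Cumulative counts: [0, 3, 4, 6]
  Scan right to left: place 1_F at output index 2
  Scan right to left: place 2_E at output index 3
  Scan right to left: place 3_D at output index 5
  Scan right to left: place 1_C at output index 1
  Scan right to left: place 1_B at output index 0
  Scan right to left: place 3_A at output index 4
  Output: [1_B, 1_C, 1_F, 2_E, 3_A, 3_D]
Equal keys:
  value 1: originally 1_B, 1_C, 1_F; after sorting 1_B, 1_C, 1_F -> order preserved
  value 3: originally 3_A, 3_D; after sorting 3_A, 3_D -> order preserved
All equal keys kept their original relative order. Counting Sort is stable: scanning the input right to left with decreasing cumulative counts places later duplicates at later output positions.
Answer: Stable


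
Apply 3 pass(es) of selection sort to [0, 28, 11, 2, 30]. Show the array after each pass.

Pass 1: Select minimum 0 at index 0, swap -> [0, 28, 11, 2, 30]
Pass 2: Select minimum 2 at index 3, swap -> [0, 2, 11, 28, 30]
Pass 3: Select minimum 11 at index 2, swap -> [0, 2, 11, 28, 30]


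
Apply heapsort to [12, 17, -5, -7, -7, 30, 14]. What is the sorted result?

Build heap: [30, 17, 14, -7, -7, -5, 12]
Extract 30: [17, 12, 14, -7, -7, -5, 30]
Extract 17: [14, 12, -5, -7, -7, 17, 30]
Extract 14: [12, -7, -5, -7, 14, 17, 30]
Extract 12: [-5, -7, -7, 12, 14, 17, 30]
Extract -5: [-7, -7, -5, 12, 14, 17, 30]
Extract -7: [-7, -7, -5, 12, 14, 17, 30]


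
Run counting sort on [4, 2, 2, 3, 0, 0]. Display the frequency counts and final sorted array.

Count array: [2, 0, 2, 1, 1]
(count[i] = number of elements equal to i)
Cumulative count: [2, 2, 4, 5, 6]
Sorted: [0, 0, 2, 2, 3, 4]


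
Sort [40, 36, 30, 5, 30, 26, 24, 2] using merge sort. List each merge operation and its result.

Divide and conquer:
  Merge [40] + [36] -> [36, 40]
  Merge [30] + [5] -> [5, 30]
  Merge [36, 40] + [5, 30] -> [5, 30, 36, 40]
  Merge [30] + [26] -> [26, 30]
  Merge [24] + [2] -> [2, 24]
  Merge [26, 30] + [2, 24] -> [2, 24, 26, 30]
  Merge [5, 30, 36, 40] + [2, 24, 26, 30] -> [2, 5, 24, 26, 30, 30, 36, 40]


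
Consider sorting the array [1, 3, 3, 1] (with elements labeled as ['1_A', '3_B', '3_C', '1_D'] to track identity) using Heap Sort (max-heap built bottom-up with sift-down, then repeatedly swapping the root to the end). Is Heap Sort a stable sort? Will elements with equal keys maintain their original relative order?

Trace Heap Sort on the labeled array (the key is the number; the letter only tracks identity):
  Build max-heap: [3_B, 1_A, 3_C, 1_D]
  Swap root 3_B to index 3, re-heapify first 3 -> [3_C, 1_A, 1_D, 3_B]
  Swap root 3_C to index 2, re-heapify first 2 -> [1_D, 1_A, 3_C, 3_B]
  Swap root 1_D to index 1, re-heapify first 1 -> [1_A, 1_D, 3_C, 3_B]
Final order: [1_A, 1_D, 3_C, 3_B]
Equal keys:
  value 1: originally 1_A, 1_D; after sorting 1_A, 1_D -> order preserved
  value 3: originally 3_B, 3_C; after sorting 3_C, 3_B -> order changed
Equal keys were reordered, so Heap Sort is not stable: heap construction and root-to-end swaps move elements without regard to the original order of equal keys. (One such input is enough; an unstable sort may happen to preserve order on other inputs, but it gives no guarantee.)
Answer: Not stable


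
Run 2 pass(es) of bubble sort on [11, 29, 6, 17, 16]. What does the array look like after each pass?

After pass 1: [11, 6, 17, 16, 29] (3 swaps)
After pass 2: [6, 11, 16, 17, 29] (2 swaps)
Total swaps: 5


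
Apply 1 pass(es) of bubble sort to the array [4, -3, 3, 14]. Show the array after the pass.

After pass 1: [-3, 3, 4, 14] (2 swaps)
Total swaps: 2


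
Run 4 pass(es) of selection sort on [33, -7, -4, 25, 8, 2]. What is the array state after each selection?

Pass 1: Select minimum -7 at index 1, swap -> [-7, 33, -4, 25, 8, 2]
Pass 2: Select minimum -4 at index 2, swap -> [-7, -4, 33, 25, 8, 2]
Pass 3: Select minimum 2 at index 5, swap -> [-7, -4, 2, 25, 8, 33]
Pass 4: Select minimum 8 at index 4, swap -> [-7, -4, 2, 8, 25, 33]


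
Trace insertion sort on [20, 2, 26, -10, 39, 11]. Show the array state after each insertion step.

First element 20 is already 'sorted'
Insert 2: shifted 1 elements -> [2, 20, 26, -10, 39, 11]
Insert 26: shifted 0 elements -> [2, 20, 26, -10, 39, 11]
Insert -10: shifted 3 elements -> [-10, 2, 20, 26, 39, 11]
Insert 39: shifted 0 elements -> [-10, 2, 20, 26, 39, 11]
Insert 11: shifted 3 elements -> [-10, 2, 11, 20, 26, 39]


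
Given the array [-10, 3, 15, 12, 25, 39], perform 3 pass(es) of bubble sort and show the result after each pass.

After pass 1: [-10, 3, 12, 15, 25, 39] (1 swaps)
After pass 2: [-10, 3, 12, 15, 25, 39] (0 swaps)
After pass 3: [-10, 3, 12, 15, 25, 39] (0 swaps)
Total swaps: 1


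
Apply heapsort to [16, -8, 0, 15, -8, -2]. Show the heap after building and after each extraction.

Build heap: [16, 15, 0, -8, -8, -2]
Extract 16: [15, -2, 0, -8, -8, 16]
Extract 15: [0, -2, -8, -8, 15, 16]
Extract 0: [-2, -8, -8, 0, 15, 16]
Extract -2: [-8, -8, -2, 0, 15, 16]
Extract -8: [-8, -8, -2, 0, 15, 16]


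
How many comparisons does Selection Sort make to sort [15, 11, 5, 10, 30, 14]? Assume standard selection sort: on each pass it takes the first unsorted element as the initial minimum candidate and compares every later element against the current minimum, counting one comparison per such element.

Pass 1: scan indices 1..5 for the minimum = 5 comparison(s); min is 5, place at index 0 -> [5, 11, 15, 10, 30, 14]
Pass 2: scan indices 2..5 for the minimum = 4 comparison(s); min is 10, place at index 1 -> [5, 10, 15, 11, 30, 14]
Pass 3: scan indices 3..5 for the minimum = 3 comparison(s); min is 11, place at index 2 -> [5, 10, 11, 15, 30, 14]
Pass 4: scan indices 4..5 for the minimum = 2 comparison(s); min is 14, place at index 3 -> [5, 10, 11, 14, 30, 15]
Pass 5: scan indices 5..5 for the minimum = 1 comparison(s); min is 15, place at index 4 -> [5, 10, 11, 14, 15, 30]
Selection sort always scans the whole unsorted suffix, so the count is (n-1) + (n-2) + ... + 1 = n(n-1)/2 = 6*5/2 = 15 regardless of the input order.
Total comparisons: 5 + 4 + 3 + 2 + 1 = 15


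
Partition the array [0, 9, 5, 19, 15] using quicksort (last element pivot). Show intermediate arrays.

Partition 1: pivot=15 at index 3 -> [0, 9, 5, 15, 19]
Partition 2: pivot=5 at index 1 -> [0, 5, 9, 15, 19]


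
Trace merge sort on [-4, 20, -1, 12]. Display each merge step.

Divide and conquer:
  Merge [-4] + [20] -> [-4, 20]
  Merge [-1] + [12] -> [-1, 12]
  Merge [-4, 20] + [-1, 12] -> [-4, -1, 12, 20]


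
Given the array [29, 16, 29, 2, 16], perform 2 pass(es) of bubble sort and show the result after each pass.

After pass 1: [16, 29, 2, 16, 29] (3 swaps)
After pass 2: [16, 2, 16, 29, 29] (2 swaps)
Total swaps: 5


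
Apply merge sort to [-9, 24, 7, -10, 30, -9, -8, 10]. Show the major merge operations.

Divide and conquer:
  Merge [-9] + [24] -> [-9, 24]
  Merge [7] + [-10] -> [-10, 7]
  Merge [-9, 24] + [-10, 7] -> [-10, -9, 7, 24]
  Merge [30] + [-9] -> [-9, 30]
  Merge [-8] + [10] -> [-8, 10]
  Merge [-9, 30] + [-8, 10] -> [-9, -8, 10, 30]
  Merge [-10, -9, 7, 24] + [-9, -8, 10, 30] -> [-10, -9, -9, -8, 7, 10, 24, 30]


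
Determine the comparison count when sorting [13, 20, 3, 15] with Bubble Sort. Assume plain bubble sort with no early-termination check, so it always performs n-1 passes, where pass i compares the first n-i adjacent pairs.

Pass 1: compare adjacent pairs (0,1)..(2,3) = 3 comparison(s), 2 swap(s) -> [13, 3, 15, 20]
Pass 2: compare adjacent pairs (0,1)..(1,2) = 2 comparison(s), 1 swap(s) -> [3, 13, 15, 20]
Pass 3: compare adjacent pairs (0,1)..(0,1) = 1 comparison(s), 0 swap(s) -> [3, 13, 15, 20]
Total comparisons: 3 + 2 + 1 = 6


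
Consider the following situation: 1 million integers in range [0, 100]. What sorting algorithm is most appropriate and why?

Best choice: Counting sort
Reason: O(n + k) where k=100 is small; linear time beats O(n log n)


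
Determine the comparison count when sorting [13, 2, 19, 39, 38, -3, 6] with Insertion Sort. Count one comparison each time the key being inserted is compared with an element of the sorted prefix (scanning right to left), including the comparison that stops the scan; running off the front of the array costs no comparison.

Insert 2: 13 > 2 (shift), reached front = 1 comparison(s) -> [2, 13, 19, 39, 38, -3, 6]
Insert 19: 13 <= 19 (stop) = 1 comparison(s) -> [2, 13, 19, 39, 38, -3, 6]
Insert 39: 19 <= 39 (stop) = 1 comparison(s) -> [2, 13, 19, 39, 38, -3, 6]
Insert 38: 39 > 38 (shift), 19 <= 38 (stop) = 2 comparison(s) -> [2, 13, 19, 38, 39, -3, 6]
Insert -3: 39 > -3 (shift), 38 > -3 (shift), 19 > -3 (shift), 13 > -3 (shift), 2 > -3 (shift), reached front = 5 comparison(s) -> [-3, 2, 13, 19, 38, 39, 6]
Insert 6: 39 > 6 (shift), 38 > 6 (shift), 19 > 6 (shift), 13 > 6 (shift), 2 <= 6 (stop) = 5 comparison(s) -> [-3, 2, 6, 13, 19, 38, 39]
Total comparisons: 1 + 1 + 1 + 2 + 5 + 5 = 15


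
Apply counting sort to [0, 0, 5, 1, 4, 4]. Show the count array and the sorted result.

Count array: [2, 1, 0, 0, 2, 1]
(count[i] = number of elements equal to i)
Cumulative count: [2, 3, 3, 3, 5, 6]
Sorted: [0, 0, 1, 4, 4, 5]


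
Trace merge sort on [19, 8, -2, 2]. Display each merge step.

Divide and conquer:
  Merge [19] + [8] -> [8, 19]
  Merge [-2] + [2] -> [-2, 2]
  Merge [8, 19] + [-2, 2] -> [-2, 2, 8, 19]


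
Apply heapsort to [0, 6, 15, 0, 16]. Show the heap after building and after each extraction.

Build heap: [16, 6, 15, 0, 0]
Extract 16: [15, 6, 0, 0, 16]
Extract 15: [6, 0, 0, 15, 16]
Extract 6: [0, 0, 6, 15, 16]
Extract 0: [0, 0, 6, 15, 16]


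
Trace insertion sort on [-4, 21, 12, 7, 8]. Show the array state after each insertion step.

First element -4 is already 'sorted'
Insert 21: shifted 0 elements -> [-4, 21, 12, 7, 8]
Insert 12: shifted 1 elements -> [-4, 12, 21, 7, 8]
Insert 7: shifted 2 elements -> [-4, 7, 12, 21, 8]
Insert 8: shifted 2 elements -> [-4, 7, 8, 12, 21]


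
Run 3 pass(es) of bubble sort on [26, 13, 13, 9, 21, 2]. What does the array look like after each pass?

After pass 1: [13, 13, 9, 21, 2, 26] (5 swaps)
After pass 2: [13, 9, 13, 2, 21, 26] (2 swaps)
After pass 3: [9, 13, 2, 13, 21, 26] (2 swaps)
Total swaps: 9


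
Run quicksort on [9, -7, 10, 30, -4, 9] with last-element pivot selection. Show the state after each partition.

Partition 1: pivot=9 at index 3 -> [9, -7, -4, 9, 10, 30]
Partition 2: pivot=-4 at index 1 -> [-7, -4, 9, 9, 10, 30]
Partition 3: pivot=30 at index 5 -> [-7, -4, 9, 9, 10, 30]


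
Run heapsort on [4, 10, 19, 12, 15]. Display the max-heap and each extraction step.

Build heap: [19, 15, 4, 12, 10]
Extract 19: [15, 12, 4, 10, 19]
Extract 15: [12, 10, 4, 15, 19]
Extract 12: [10, 4, 12, 15, 19]
Extract 10: [4, 10, 12, 15, 19]


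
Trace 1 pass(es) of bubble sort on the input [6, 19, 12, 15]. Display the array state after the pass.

After pass 1: [6, 12, 15, 19] (2 swaps)
Total swaps: 2


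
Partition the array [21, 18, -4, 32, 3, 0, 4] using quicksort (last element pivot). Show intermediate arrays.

Partition 1: pivot=4 at index 3 -> [-4, 3, 0, 4, 18, 21, 32]
Partition 2: pivot=0 at index 1 -> [-4, 0, 3, 4, 18, 21, 32]
Partition 3: pivot=32 at index 6 -> [-4, 0, 3, 4, 18, 21, 32]
Partition 4: pivot=21 at index 5 -> [-4, 0, 3, 4, 18, 21, 32]


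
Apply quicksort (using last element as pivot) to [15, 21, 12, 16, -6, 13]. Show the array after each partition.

Partition 1: pivot=13 at index 2 -> [12, -6, 13, 16, 21, 15]
Partition 2: pivot=-6 at index 0 -> [-6, 12, 13, 16, 21, 15]
Partition 3: pivot=15 at index 3 -> [-6, 12, 13, 15, 21, 16]
Partition 4: pivot=16 at index 4 -> [-6, 12, 13, 15, 16, 21]


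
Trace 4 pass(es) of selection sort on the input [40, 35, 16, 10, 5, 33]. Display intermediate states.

Pass 1: Select minimum 5 at index 4, swap -> [5, 35, 16, 10, 40, 33]
Pass 2: Select minimum 10 at index 3, swap -> [5, 10, 16, 35, 40, 33]
Pass 3: Select minimum 16 at index 2, swap -> [5, 10, 16, 35, 40, 33]
Pass 4: Select minimum 33 at index 5, swap -> [5, 10, 16, 33, 40, 35]


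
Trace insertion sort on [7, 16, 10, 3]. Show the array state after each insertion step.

First element 7 is already 'sorted'
Insert 16: shifted 0 elements -> [7, 16, 10, 3]
Insert 10: shifted 1 elements -> [7, 10, 16, 3]
Insert 3: shifted 3 elements -> [3, 7, 10, 16]


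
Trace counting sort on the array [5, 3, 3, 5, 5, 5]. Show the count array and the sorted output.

Count array: [0, 0, 0, 2, 0, 4]
(count[i] = number of elements equal to i)
Cumulative count: [0, 0, 0, 2, 2, 6]
Sorted: [3, 3, 5, 5, 5, 5]


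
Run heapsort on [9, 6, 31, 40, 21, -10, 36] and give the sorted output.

Build heap: [40, 21, 36, 6, 9, -10, 31]
Extract 40: [36, 21, 31, 6, 9, -10, 40]
Extract 36: [31, 21, -10, 6, 9, 36, 40]
Extract 31: [21, 9, -10, 6, 31, 36, 40]
Extract 21: [9, 6, -10, 21, 31, 36, 40]
Extract 9: [6, -10, 9, 21, 31, 36, 40]
Extract 6: [-10, 6, 9, 21, 31, 36, 40]


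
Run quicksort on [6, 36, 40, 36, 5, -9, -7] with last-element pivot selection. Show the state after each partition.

Partition 1: pivot=-7 at index 1 -> [-9, -7, 40, 36, 5, 6, 36]
Partition 2: pivot=36 at index 5 -> [-9, -7, 36, 5, 6, 36, 40]
Partition 3: pivot=6 at index 3 -> [-9, -7, 5, 6, 36, 36, 40]


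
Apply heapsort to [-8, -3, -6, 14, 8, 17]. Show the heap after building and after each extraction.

Build heap: [17, 14, -6, -3, 8, -8]
Extract 17: [14, 8, -6, -3, -8, 17]
Extract 14: [8, -3, -6, -8, 14, 17]
Extract 8: [-3, -8, -6, 8, 14, 17]
Extract -3: [-6, -8, -3, 8, 14, 17]
Extract -6: [-8, -6, -3, 8, 14, 17]


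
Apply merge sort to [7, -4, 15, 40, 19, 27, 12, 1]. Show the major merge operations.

Divide and conquer:
  Merge [7] + [-4] -> [-4, 7]
  Merge [15] + [40] -> [15, 40]
  Merge [-4, 7] + [15, 40] -> [-4, 7, 15, 40]
  Merge [19] + [27] -> [19, 27]
  Merge [12] + [1] -> [1, 12]
  Merge [19, 27] + [1, 12] -> [1, 12, 19, 27]
  Merge [-4, 7, 15, 40] + [1, 12, 19, 27] -> [-4, 1, 7, 12, 15, 19, 27, 40]


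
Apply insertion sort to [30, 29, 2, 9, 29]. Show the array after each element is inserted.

First element 30 is already 'sorted'
Insert 29: shifted 1 elements -> [29, 30, 2, 9, 29]
Insert 2: shifted 2 elements -> [2, 29, 30, 9, 29]
Insert 9: shifted 2 elements -> [2, 9, 29, 30, 29]
Insert 29: shifted 1 elements -> [2, 9, 29, 29, 30]


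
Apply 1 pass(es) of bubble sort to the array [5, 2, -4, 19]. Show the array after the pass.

After pass 1: [2, -4, 5, 19] (2 swaps)
Total swaps: 2


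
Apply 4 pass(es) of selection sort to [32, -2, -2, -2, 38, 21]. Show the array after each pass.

Pass 1: Select minimum -2 at index 1, swap -> [-2, 32, -2, -2, 38, 21]
Pass 2: Select minimum -2 at index 2, swap -> [-2, -2, 32, -2, 38, 21]
Pass 3: Select minimum -2 at index 3, swap -> [-2, -2, -2, 32, 38, 21]
Pass 4: Select minimum 21 at index 5, swap -> [-2, -2, -2, 21, 38, 32]


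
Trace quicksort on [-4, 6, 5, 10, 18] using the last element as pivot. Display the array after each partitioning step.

Partition 1: pivot=18 at index 4 -> [-4, 6, 5, 10, 18]
Partition 2: pivot=10 at index 3 -> [-4, 6, 5, 10, 18]
Partition 3: pivot=5 at index 1 -> [-4, 5, 6, 10, 18]


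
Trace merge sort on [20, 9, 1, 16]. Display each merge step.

Divide and conquer:
  Merge [20] + [9] -> [9, 20]
  Merge [1] + [16] -> [1, 16]
  Merge [9, 20] + [1, 16] -> [1, 9, 16, 20]


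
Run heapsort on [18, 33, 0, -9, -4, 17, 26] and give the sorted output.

Build heap: [33, 18, 26, -9, -4, 17, 0]
Extract 33: [26, 18, 17, -9, -4, 0, 33]
Extract 26: [18, 0, 17, -9, -4, 26, 33]
Extract 18: [17, 0, -4, -9, 18, 26, 33]
Extract 17: [0, -9, -4, 17, 18, 26, 33]
Extract 0: [-4, -9, 0, 17, 18, 26, 33]
Extract -4: [-9, -4, 0, 17, 18, 26, 33]


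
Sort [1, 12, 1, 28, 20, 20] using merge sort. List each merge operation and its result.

Divide and conquer:
  Merge [12] + [1] -> [1, 12]
  Merge [1] + [1, 12] -> [1, 1, 12]
  Merge [20] + [20] -> [20, 20]
  Merge [28] + [20, 20] -> [20, 20, 28]
  Merge [1, 1, 12] + [20, 20, 28] -> [1, 1, 12, 20, 20, 28]


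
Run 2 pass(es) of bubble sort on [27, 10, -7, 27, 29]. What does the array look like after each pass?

After pass 1: [10, -7, 27, 27, 29] (2 swaps)
After pass 2: [-7, 10, 27, 27, 29] (1 swaps)
Total swaps: 3


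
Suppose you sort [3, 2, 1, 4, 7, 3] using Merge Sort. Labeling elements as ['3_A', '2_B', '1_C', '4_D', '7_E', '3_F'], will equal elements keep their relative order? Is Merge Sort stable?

Trace Merge Sort on the labeled array (the key is the number; the letter only tracks identity):
  Merge [2_B] + [1_C] -> [1_C, 2_B]
  Merge [3_A] + [1_C, 2_B] -> [1_C, 2_B, 3_A]
  Merge [7_E] + [3_F] -> [3_F, 7_E]
  Merge [4_D] + [3_F, 7_E] -> [3_F, 4_D, 7_E]
  Merge [1_C, 2_B, 3_A] + [3_F, 4_D, 7_E] -> [1_C, 2_B, 3_A, 3_F, 4_D, 7_E]
Final order: [1_C, 2_B, 3_A, 3_F, 4_D, 7_E]
Equal keys:
  value 3: originally 3_A, 3_F; after sorting 3_A, 3_F -> order preserved
All equal keys kept their original relative order. Merge Sort is stable: when the heads of the two halves are equal the merge takes from the left half first.
Answer: Stable


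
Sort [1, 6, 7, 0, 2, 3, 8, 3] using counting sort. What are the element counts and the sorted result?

Count array: [1, 1, 1, 2, 0, 0, 1, 1, 1]
(count[i] = number of elements equal to i)
Cumulative count: [1, 2, 3, 5, 5, 5, 6, 7, 8]
Sorted: [0, 1, 2, 3, 3, 6, 7, 8]


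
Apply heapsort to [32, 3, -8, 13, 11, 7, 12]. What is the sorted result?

Build heap: [32, 13, 12, 3, 11, 7, -8]
Extract 32: [13, 11, 12, 3, -8, 7, 32]
Extract 13: [12, 11, 7, 3, -8, 13, 32]
Extract 12: [11, 3, 7, -8, 12, 13, 32]
Extract 11: [7, 3, -8, 11, 12, 13, 32]
Extract 7: [3, -8, 7, 11, 12, 13, 32]
Extract 3: [-8, 3, 7, 11, 12, 13, 32]


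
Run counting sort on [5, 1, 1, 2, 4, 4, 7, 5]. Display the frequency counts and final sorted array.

Count array: [0, 2, 1, 0, 2, 2, 0, 1]
(count[i] = number of elements equal to i)
Cumulative count: [0, 2, 3, 3, 5, 7, 7, 8]
Sorted: [1, 1, 2, 4, 4, 5, 5, 7]


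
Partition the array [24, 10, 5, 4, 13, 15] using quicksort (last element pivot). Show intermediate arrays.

Partition 1: pivot=15 at index 4 -> [10, 5, 4, 13, 15, 24]
Partition 2: pivot=13 at index 3 -> [10, 5, 4, 13, 15, 24]
Partition 3: pivot=4 at index 0 -> [4, 5, 10, 13, 15, 24]
Partition 4: pivot=10 at index 2 -> [4, 5, 10, 13, 15, 24]


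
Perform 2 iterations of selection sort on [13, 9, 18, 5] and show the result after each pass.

Pass 1: Select minimum 5 at index 3, swap -> [5, 9, 18, 13]
Pass 2: Select minimum 9 at index 1, swap -> [5, 9, 18, 13]


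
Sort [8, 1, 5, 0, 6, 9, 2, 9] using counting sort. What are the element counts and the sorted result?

Count array: [1, 1, 1, 0, 0, 1, 1, 0, 1, 2]
(count[i] = number of elements equal to i)
Cumulative count: [1, 2, 3, 3, 3, 4, 5, 5, 6, 8]
Sorted: [0, 1, 2, 5, 6, 8, 9, 9]


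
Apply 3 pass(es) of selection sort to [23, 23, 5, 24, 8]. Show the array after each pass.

Pass 1: Select minimum 5 at index 2, swap -> [5, 23, 23, 24, 8]
Pass 2: Select minimum 8 at index 4, swap -> [5, 8, 23, 24, 23]
Pass 3: Select minimum 23 at index 2, swap -> [5, 8, 23, 24, 23]


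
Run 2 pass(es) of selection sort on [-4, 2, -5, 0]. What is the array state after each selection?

Pass 1: Select minimum -5 at index 2, swap -> [-5, 2, -4, 0]
Pass 2: Select minimum -4 at index 2, swap -> [-5, -4, 2, 0]


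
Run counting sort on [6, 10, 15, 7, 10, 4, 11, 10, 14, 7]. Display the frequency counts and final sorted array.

Count array: [0, 0, 0, 0, 1, 0, 1, 2, 0, 0, 3, 1, 0, 0, 1, 1]
(count[i] = number of elements equal to i)
Cumulative count: [0, 0, 0, 0, 1, 1, 2, 4, 4, 4, 7, 8, 8, 8, 9, 10]
Sorted: [4, 6, 7, 7, 10, 10, 10, 11, 14, 15]


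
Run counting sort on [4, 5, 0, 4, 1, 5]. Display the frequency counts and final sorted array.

Count array: [1, 1, 0, 0, 2, 2]
(count[i] = number of elements equal to i)
Cumulative count: [1, 2, 2, 2, 4, 6]
Sorted: [0, 1, 4, 4, 5, 5]


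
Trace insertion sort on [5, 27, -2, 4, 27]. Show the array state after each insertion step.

First element 5 is already 'sorted'
Insert 27: shifted 0 elements -> [5, 27, -2, 4, 27]
Insert -2: shifted 2 elements -> [-2, 5, 27, 4, 27]
Insert 4: shifted 2 elements -> [-2, 4, 5, 27, 27]
Insert 27: shifted 0 elements -> [-2, 4, 5, 27, 27]


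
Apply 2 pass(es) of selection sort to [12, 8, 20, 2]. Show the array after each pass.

Pass 1: Select minimum 2 at index 3, swap -> [2, 8, 20, 12]
Pass 2: Select minimum 8 at index 1, swap -> [2, 8, 20, 12]


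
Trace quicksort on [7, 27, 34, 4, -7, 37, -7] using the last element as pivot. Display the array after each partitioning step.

Partition 1: pivot=-7 at index 1 -> [-7, -7, 34, 4, 7, 37, 27]
Partition 2: pivot=27 at index 4 -> [-7, -7, 4, 7, 27, 37, 34]
Partition 3: pivot=7 at index 3 -> [-7, -7, 4, 7, 27, 37, 34]
Partition 4: pivot=34 at index 5 -> [-7, -7, 4, 7, 27, 34, 37]


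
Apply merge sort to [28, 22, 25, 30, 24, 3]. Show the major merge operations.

Divide and conquer:
  Merge [22] + [25] -> [22, 25]
  Merge [28] + [22, 25] -> [22, 25, 28]
  Merge [24] + [3] -> [3, 24]
  Merge [30] + [3, 24] -> [3, 24, 30]
  Merge [22, 25, 28] + [3, 24, 30] -> [3, 22, 24, 25, 28, 30]


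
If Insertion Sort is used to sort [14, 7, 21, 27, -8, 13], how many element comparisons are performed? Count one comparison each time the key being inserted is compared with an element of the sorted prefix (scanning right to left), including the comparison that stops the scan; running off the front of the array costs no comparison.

Insert 7: 14 > 7 (shift), reached front = 1 comparison(s) -> [7, 14, 21, 27, -8, 13]
Insert 21: 14 <= 21 (stop) = 1 comparison(s) -> [7, 14, 21, 27, -8, 13]
Insert 27: 21 <= 27 (stop) = 1 comparison(s) -> [7, 14, 21, 27, -8, 13]
Insert -8: 27 > -8 (shift), 21 > -8 (shift), 14 > -8 (shift), 7 > -8 (shift), reached front = 4 comparison(s) -> [-8, 7, 14, 21, 27, 13]
Insert 13: 27 > 13 (shift), 21 > 13 (shift), 14 > 13 (shift), 7 <= 13 (stop) = 4 comparison(s) -> [-8, 7, 13, 14, 21, 27]
Total comparisons: 1 + 1 + 1 + 4 + 4 = 11


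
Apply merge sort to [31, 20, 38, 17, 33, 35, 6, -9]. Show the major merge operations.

Divide and conquer:
  Merge [31] + [20] -> [20, 31]
  Merge [38] + [17] -> [17, 38]
  Merge [20, 31] + [17, 38] -> [17, 20, 31, 38]
  Merge [33] + [35] -> [33, 35]
  Merge [6] + [-9] -> [-9, 6]
  Merge [33, 35] + [-9, 6] -> [-9, 6, 33, 35]
  Merge [17, 20, 31, 38] + [-9, 6, 33, 35] -> [-9, 6, 17, 20, 31, 33, 35, 38]


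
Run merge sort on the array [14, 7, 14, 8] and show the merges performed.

Divide and conquer:
  Merge [14] + [7] -> [7, 14]
  Merge [14] + [8] -> [8, 14]
  Merge [7, 14] + [8, 14] -> [7, 8, 14, 14]


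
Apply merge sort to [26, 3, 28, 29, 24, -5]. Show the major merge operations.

Divide and conquer:
  Merge [3] + [28] -> [3, 28]
  Merge [26] + [3, 28] -> [3, 26, 28]
  Merge [24] + [-5] -> [-5, 24]
  Merge [29] + [-5, 24] -> [-5, 24, 29]
  Merge [3, 26, 28] + [-5, 24, 29] -> [-5, 3, 24, 26, 28, 29]


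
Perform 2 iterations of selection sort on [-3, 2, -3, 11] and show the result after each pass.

Pass 1: Select minimum -3 at index 0, swap -> [-3, 2, -3, 11]
Pass 2: Select minimum -3 at index 2, swap -> [-3, -3, 2, 11]


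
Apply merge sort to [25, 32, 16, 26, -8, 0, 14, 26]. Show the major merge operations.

Divide and conquer:
  Merge [25] + [32] -> [25, 32]
  Merge [16] + [26] -> [16, 26]
  Merge [25, 32] + [16, 26] -> [16, 25, 26, 32]
  Merge [-8] + [0] -> [-8, 0]
  Merge [14] + [26] -> [14, 26]
  Merge [-8, 0] + [14, 26] -> [-8, 0, 14, 26]
  Merge [16, 25, 26, 32] + [-8, 0, 14, 26] -> [-8, 0, 14, 16, 25, 26, 26, 32]


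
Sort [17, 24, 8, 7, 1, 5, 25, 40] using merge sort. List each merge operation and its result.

Divide and conquer:
  Merge [17] + [24] -> [17, 24]
  Merge [8] + [7] -> [7, 8]
  Merge [17, 24] + [7, 8] -> [7, 8, 17, 24]
  Merge [1] + [5] -> [1, 5]
  Merge [25] + [40] -> [25, 40]
  Merge [1, 5] + [25, 40] -> [1, 5, 25, 40]
  Merge [7, 8, 17, 24] + [1, 5, 25, 40] -> [1, 5, 7, 8, 17, 24, 25, 40]


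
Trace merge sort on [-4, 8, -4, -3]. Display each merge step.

Divide and conquer:
  Merge [-4] + [8] -> [-4, 8]
  Merge [-4] + [-3] -> [-4, -3]
  Merge [-4, 8] + [-4, -3] -> [-4, -4, -3, 8]


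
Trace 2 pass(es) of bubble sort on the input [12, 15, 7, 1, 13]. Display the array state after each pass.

After pass 1: [12, 7, 1, 13, 15] (3 swaps)
After pass 2: [7, 1, 12, 13, 15] (2 swaps)
Total swaps: 5


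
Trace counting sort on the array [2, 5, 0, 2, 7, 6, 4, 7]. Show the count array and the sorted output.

Count array: [1, 0, 2, 0, 1, 1, 1, 2]
(count[i] = number of elements equal to i)
Cumulative count: [1, 1, 3, 3, 4, 5, 6, 8]
Sorted: [0, 2, 2, 4, 5, 6, 7, 7]


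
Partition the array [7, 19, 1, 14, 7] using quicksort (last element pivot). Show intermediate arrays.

Partition 1: pivot=7 at index 2 -> [7, 1, 7, 14, 19]
Partition 2: pivot=1 at index 0 -> [1, 7, 7, 14, 19]
Partition 3: pivot=19 at index 4 -> [1, 7, 7, 14, 19]


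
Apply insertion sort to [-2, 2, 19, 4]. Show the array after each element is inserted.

First element -2 is already 'sorted'
Insert 2: shifted 0 elements -> [-2, 2, 19, 4]
Insert 19: shifted 0 elements -> [-2, 2, 19, 4]
Insert 4: shifted 1 elements -> [-2, 2, 4, 19]


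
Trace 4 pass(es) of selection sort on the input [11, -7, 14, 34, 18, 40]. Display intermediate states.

Pass 1: Select minimum -7 at index 1, swap -> [-7, 11, 14, 34, 18, 40]
Pass 2: Select minimum 11 at index 1, swap -> [-7, 11, 14, 34, 18, 40]
Pass 3: Select minimum 14 at index 2, swap -> [-7, 11, 14, 34, 18, 40]
Pass 4: Select minimum 18 at index 4, swap -> [-7, 11, 14, 18, 34, 40]


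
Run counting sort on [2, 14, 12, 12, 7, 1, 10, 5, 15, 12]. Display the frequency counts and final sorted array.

Count array: [0, 1, 1, 0, 0, 1, 0, 1, 0, 0, 1, 0, 3, 0, 1, 1]
(count[i] = number of elements equal to i)
Cumulative count: [0, 1, 2, 2, 2, 3, 3, 4, 4, 4, 5, 5, 8, 8, 9, 10]
Sorted: [1, 2, 5, 7, 10, 12, 12, 12, 14, 15]


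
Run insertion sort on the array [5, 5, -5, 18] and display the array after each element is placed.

First element 5 is already 'sorted'
Insert 5: shifted 0 elements -> [5, 5, -5, 18]
Insert -5: shifted 2 elements -> [-5, 5, 5, 18]
Insert 18: shifted 0 elements -> [-5, 5, 5, 18]


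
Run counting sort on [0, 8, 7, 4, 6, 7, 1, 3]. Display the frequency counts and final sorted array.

Count array: [1, 1, 0, 1, 1, 0, 1, 2, 1]
(count[i] = number of elements equal to i)
Cumulative count: [1, 2, 2, 3, 4, 4, 5, 7, 8]
Sorted: [0, 1, 3, 4, 6, 7, 7, 8]


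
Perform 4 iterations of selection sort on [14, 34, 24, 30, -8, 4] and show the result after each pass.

Pass 1: Select minimum -8 at index 4, swap -> [-8, 34, 24, 30, 14, 4]
Pass 2: Select minimum 4 at index 5, swap -> [-8, 4, 24, 30, 14, 34]
Pass 3: Select minimum 14 at index 4, swap -> [-8, 4, 14, 30, 24, 34]
Pass 4: Select minimum 24 at index 4, swap -> [-8, 4, 14, 24, 30, 34]


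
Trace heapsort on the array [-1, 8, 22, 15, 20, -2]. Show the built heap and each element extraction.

Build heap: [22, 20, -1, 15, 8, -2]
Extract 22: [20, 15, -1, -2, 8, 22]
Extract 20: [15, 8, -1, -2, 20, 22]
Extract 15: [8, -2, -1, 15, 20, 22]
Extract 8: [-1, -2, 8, 15, 20, 22]
Extract -1: [-2, -1, 8, 15, 20, 22]


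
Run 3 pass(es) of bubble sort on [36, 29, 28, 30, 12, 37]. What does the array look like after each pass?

After pass 1: [29, 28, 30, 12, 36, 37] (4 swaps)
After pass 2: [28, 29, 12, 30, 36, 37] (2 swaps)
After pass 3: [28, 12, 29, 30, 36, 37] (1 swaps)
Total swaps: 7


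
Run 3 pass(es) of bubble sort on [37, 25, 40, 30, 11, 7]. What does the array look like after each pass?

After pass 1: [25, 37, 30, 11, 7, 40] (4 swaps)
After pass 2: [25, 30, 11, 7, 37, 40] (3 swaps)
After pass 3: [25, 11, 7, 30, 37, 40] (2 swaps)
Total swaps: 9


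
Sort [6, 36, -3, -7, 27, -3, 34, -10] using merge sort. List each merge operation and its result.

Divide and conquer:
  Merge [6] + [36] -> [6, 36]
  Merge [-3] + [-7] -> [-7, -3]
  Merge [6, 36] + [-7, -3] -> [-7, -3, 6, 36]
  Merge [27] + [-3] -> [-3, 27]
  Merge [34] + [-10] -> [-10, 34]
  Merge [-3, 27] + [-10, 34] -> [-10, -3, 27, 34]
  Merge [-7, -3, 6, 36] + [-10, -3, 27, 34] -> [-10, -7, -3, -3, 6, 27, 34, 36]


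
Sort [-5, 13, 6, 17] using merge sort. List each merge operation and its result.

Divide and conquer:
  Merge [-5] + [13] -> [-5, 13]
  Merge [6] + [17] -> [6, 17]
  Merge [-5, 13] + [6, 17] -> [-5, 6, 13, 17]


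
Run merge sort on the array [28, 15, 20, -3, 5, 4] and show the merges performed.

Divide and conquer:
  Merge [15] + [20] -> [15, 20]
  Merge [28] + [15, 20] -> [15, 20, 28]
  Merge [5] + [4] -> [4, 5]
  Merge [-3] + [4, 5] -> [-3, 4, 5]
  Merge [15, 20, 28] + [-3, 4, 5] -> [-3, 4, 5, 15, 20, 28]


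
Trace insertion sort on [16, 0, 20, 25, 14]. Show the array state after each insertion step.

First element 16 is already 'sorted'
Insert 0: shifted 1 elements -> [0, 16, 20, 25, 14]
Insert 20: shifted 0 elements -> [0, 16, 20, 25, 14]
Insert 25: shifted 0 elements -> [0, 16, 20, 25, 14]
Insert 14: shifted 3 elements -> [0, 14, 16, 20, 25]


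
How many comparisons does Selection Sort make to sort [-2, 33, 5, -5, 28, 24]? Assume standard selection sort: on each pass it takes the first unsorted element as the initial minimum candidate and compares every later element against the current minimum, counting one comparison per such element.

Pass 1: scan indices 1..5 for the minimum = 5 comparison(s); min is -5, place at index 0 -> [-5, 33, 5, -2, 28, 24]
Pass 2: scan indices 2..5 for the minimum = 4 comparison(s); min is -2, place at index 1 -> [-5, -2, 5, 33, 28, 24]
Pass 3: scan indices 3..5 for the minimum = 3 comparison(s); min is 5, place at index 2 -> [-5, -2, 5, 33, 28, 24]
Pass 4: scan indices 4..5 for the minimum = 2 comparison(s); min is 24, place at index 3 -> [-5, -2, 5, 24, 28, 33]
Pass 5: scan indices 5..5 for the minimum = 1 comparison(s); min is 28, place at index 4 -> [-5, -2, 5, 24, 28, 33]
Selection sort always scans the whole unsorted suffix, so the count is (n-1) + (n-2) + ... + 1 = n(n-1)/2 = 6*5/2 = 15 regardless of the input order.
Total comparisons: 5 + 4 + 3 + 2 + 1 = 15


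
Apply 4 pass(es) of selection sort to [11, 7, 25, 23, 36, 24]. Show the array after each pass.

Pass 1: Select minimum 7 at index 1, swap -> [7, 11, 25, 23, 36, 24]
Pass 2: Select minimum 11 at index 1, swap -> [7, 11, 25, 23, 36, 24]
Pass 3: Select minimum 23 at index 3, swap -> [7, 11, 23, 25, 36, 24]
Pass 4: Select minimum 24 at index 5, swap -> [7, 11, 23, 24, 36, 25]


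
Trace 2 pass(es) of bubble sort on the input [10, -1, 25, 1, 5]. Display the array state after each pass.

After pass 1: [-1, 10, 1, 5, 25] (3 swaps)
After pass 2: [-1, 1, 5, 10, 25] (2 swaps)
Total swaps: 5


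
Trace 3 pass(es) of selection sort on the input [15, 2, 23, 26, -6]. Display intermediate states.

Pass 1: Select minimum -6 at index 4, swap -> [-6, 2, 23, 26, 15]
Pass 2: Select minimum 2 at index 1, swap -> [-6, 2, 23, 26, 15]
Pass 3: Select minimum 15 at index 4, swap -> [-6, 2, 15, 26, 23]


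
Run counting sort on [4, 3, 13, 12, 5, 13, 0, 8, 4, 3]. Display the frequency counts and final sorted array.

Count array: [1, 0, 0, 2, 2, 1, 0, 0, 1, 0, 0, 0, 1, 2]
(count[i] = number of elements equal to i)
Cumulative count: [1, 1, 1, 3, 5, 6, 6, 6, 7, 7, 7, 7, 8, 10]
Sorted: [0, 3, 3, 4, 4, 5, 8, 12, 13, 13]


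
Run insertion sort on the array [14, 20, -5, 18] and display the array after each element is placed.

First element 14 is already 'sorted'
Insert 20: shifted 0 elements -> [14, 20, -5, 18]
Insert -5: shifted 2 elements -> [-5, 14, 20, 18]
Insert 18: shifted 1 elements -> [-5, 14, 18, 20]


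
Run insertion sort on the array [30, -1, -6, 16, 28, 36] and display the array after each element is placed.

First element 30 is already 'sorted'
Insert -1: shifted 1 elements -> [-1, 30, -6, 16, 28, 36]
Insert -6: shifted 2 elements -> [-6, -1, 30, 16, 28, 36]
Insert 16: shifted 1 elements -> [-6, -1, 16, 30, 28, 36]
Insert 28: shifted 1 elements -> [-6, -1, 16, 28, 30, 36]
Insert 36: shifted 0 elements -> [-6, -1, 16, 28, 30, 36]


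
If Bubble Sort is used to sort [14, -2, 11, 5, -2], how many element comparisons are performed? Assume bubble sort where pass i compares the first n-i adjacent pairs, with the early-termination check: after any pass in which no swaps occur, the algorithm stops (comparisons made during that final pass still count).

Pass 1: compare adjacent pairs (0,1)..(3,4) = 4 comparison(s), 4 swap(s) -> [-2, 11, 5, -2, 14]
Pass 2: compare adjacent pairs (0,1)..(2,3) = 3 comparison(s), 2 swap(s) -> [-2, 5, -2, 11, 14]
Pass 3: compare adjacent pairs (0,1)..(1,2) = 2 comparison(s), 1 swap(s) -> [-2, -2, 5, 11, 14]
Pass 4: compare adjacent pairs (0,1)..(0,1) = 1 comparison(s), 0 swap(s) -> [-2, -2, 5, 11, 14]
No swaps in this pass, so bubble sort stops here.
Total comparisons: 4 + 3 + 2 + 1 = 10


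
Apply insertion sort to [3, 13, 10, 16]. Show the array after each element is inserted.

First element 3 is already 'sorted'
Insert 13: shifted 0 elements -> [3, 13, 10, 16]
Insert 10: shifted 1 elements -> [3, 10, 13, 16]
Insert 16: shifted 0 elements -> [3, 10, 13, 16]


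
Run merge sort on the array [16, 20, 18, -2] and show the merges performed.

Divide and conquer:
  Merge [16] + [20] -> [16, 20]
  Merge [18] + [-2] -> [-2, 18]
  Merge [16, 20] + [-2, 18] -> [-2, 16, 18, 20]


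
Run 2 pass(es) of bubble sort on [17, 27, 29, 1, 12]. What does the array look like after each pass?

After pass 1: [17, 27, 1, 12, 29] (2 swaps)
After pass 2: [17, 1, 12, 27, 29] (2 swaps)
Total swaps: 4


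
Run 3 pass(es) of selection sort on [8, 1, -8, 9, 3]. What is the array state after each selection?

Pass 1: Select minimum -8 at index 2, swap -> [-8, 1, 8, 9, 3]
Pass 2: Select minimum 1 at index 1, swap -> [-8, 1, 8, 9, 3]
Pass 3: Select minimum 3 at index 4, swap -> [-8, 1, 3, 9, 8]


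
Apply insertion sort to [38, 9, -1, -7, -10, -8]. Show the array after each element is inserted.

First element 38 is already 'sorted'
Insert 9: shifted 1 elements -> [9, 38, -1, -7, -10, -8]
Insert -1: shifted 2 elements -> [-1, 9, 38, -7, -10, -8]
Insert -7: shifted 3 elements -> [-7, -1, 9, 38, -10, -8]
Insert -10: shifted 4 elements -> [-10, -7, -1, 9, 38, -8]
Insert -8: shifted 4 elements -> [-10, -8, -7, -1, 9, 38]


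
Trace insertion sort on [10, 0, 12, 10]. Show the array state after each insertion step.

First element 10 is already 'sorted'
Insert 0: shifted 1 elements -> [0, 10, 12, 10]
Insert 12: shifted 0 elements -> [0, 10, 12, 10]
Insert 10: shifted 1 elements -> [0, 10, 10, 12]


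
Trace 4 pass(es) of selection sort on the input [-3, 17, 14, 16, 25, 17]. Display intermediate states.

Pass 1: Select minimum -3 at index 0, swap -> [-3, 17, 14, 16, 25, 17]
Pass 2: Select minimum 14 at index 2, swap -> [-3, 14, 17, 16, 25, 17]
Pass 3: Select minimum 16 at index 3, swap -> [-3, 14, 16, 17, 25, 17]
Pass 4: Select minimum 17 at index 3, swap -> [-3, 14, 16, 17, 25, 17]


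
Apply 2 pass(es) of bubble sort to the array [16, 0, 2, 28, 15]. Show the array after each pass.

After pass 1: [0, 2, 16, 15, 28] (3 swaps)
After pass 2: [0, 2, 15, 16, 28] (1 swaps)
Total swaps: 4


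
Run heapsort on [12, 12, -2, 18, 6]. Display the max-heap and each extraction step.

Build heap: [18, 12, -2, 12, 6]
Extract 18: [12, 12, -2, 6, 18]
Extract 12: [12, 6, -2, 12, 18]
Extract 12: [6, -2, 12, 12, 18]
Extract 6: [-2, 6, 12, 12, 18]


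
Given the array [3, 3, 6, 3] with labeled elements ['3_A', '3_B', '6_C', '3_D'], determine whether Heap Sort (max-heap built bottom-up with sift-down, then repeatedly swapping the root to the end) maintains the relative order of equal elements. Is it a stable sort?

Trace Heap Sort on the labeled array (the key is the number; the letter only tracks identity):
  Build max-heap: [6_C, 3_B, 3_A, 3_D]
  Swap root 6_C to index 3, re-heapify first 3 -> [3_D, 3_B, 3_A, 6_C]
  Swap root 3_D to index 2, re-heapify first 2 -> [3_A, 3_B, 3_D, 6_C]
  Swap root 3_A to index 1, re-heapify first 1 -> [3_B, 3_A, 3_D, 6_C]
Final order: [3_B, 3_A, 3_D, 6_C]
Equal keys:
  value 3: originally 3_A, 3_B, 3_D; after sorting 3_B, 3_A, 3_D -> order changed
Equal keys were reordered, so Heap Sort is not stable: heap construction and root-to-end swaps move elements without regard to the original order of equal keys. (One such input is enough; an unstable sort may happen to preserve order on other inputs, but it gives no guarantee.)
Answer: Not stable


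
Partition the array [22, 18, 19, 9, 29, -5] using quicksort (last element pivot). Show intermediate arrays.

Partition 1: pivot=-5 at index 0 -> [-5, 18, 19, 9, 29, 22]
Partition 2: pivot=22 at index 4 -> [-5, 18, 19, 9, 22, 29]
Partition 3: pivot=9 at index 1 -> [-5, 9, 19, 18, 22, 29]
Partition 4: pivot=18 at index 2 -> [-5, 9, 18, 19, 22, 29]


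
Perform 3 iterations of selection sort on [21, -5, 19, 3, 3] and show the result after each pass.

Pass 1: Select minimum -5 at index 1, swap -> [-5, 21, 19, 3, 3]
Pass 2: Select minimum 3 at index 3, swap -> [-5, 3, 19, 21, 3]
Pass 3: Select minimum 3 at index 4, swap -> [-5, 3, 3, 21, 19]


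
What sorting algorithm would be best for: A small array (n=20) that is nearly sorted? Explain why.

Best choice: Insertion sort
Reason: Insertion sort is O(n) for nearly sorted arrays and has low overhead


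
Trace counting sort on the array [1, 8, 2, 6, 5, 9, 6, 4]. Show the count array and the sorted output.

Count array: [0, 1, 1, 0, 1, 1, 2, 0, 1, 1]
(count[i] = number of elements equal to i)
Cumulative count: [0, 1, 2, 2, 3, 4, 6, 6, 7, 8]
Sorted: [1, 2, 4, 5, 6, 6, 8, 9]


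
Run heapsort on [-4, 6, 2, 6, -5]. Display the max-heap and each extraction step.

Build heap: [6, 6, 2, -4, -5]
Extract 6: [6, -4, 2, -5, 6]
Extract 6: [2, -4, -5, 6, 6]
Extract 2: [-4, -5, 2, 6, 6]
Extract -4: [-5, -4, 2, 6, 6]


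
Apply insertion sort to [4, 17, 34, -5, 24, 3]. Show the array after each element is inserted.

First element 4 is already 'sorted'
Insert 17: shifted 0 elements -> [4, 17, 34, -5, 24, 3]
Insert 34: shifted 0 elements -> [4, 17, 34, -5, 24, 3]
Insert -5: shifted 3 elements -> [-5, 4, 17, 34, 24, 3]
Insert 24: shifted 1 elements -> [-5, 4, 17, 24, 34, 3]
Insert 3: shifted 4 elements -> [-5, 3, 4, 17, 24, 34]


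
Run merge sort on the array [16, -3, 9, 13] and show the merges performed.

Divide and conquer:
  Merge [16] + [-3] -> [-3, 16]
  Merge [9] + [13] -> [9, 13]
  Merge [-3, 16] + [9, 13] -> [-3, 9, 13, 16]


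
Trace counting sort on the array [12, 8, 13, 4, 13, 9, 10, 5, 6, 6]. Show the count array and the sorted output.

Count array: [0, 0, 0, 0, 1, 1, 2, 0, 1, 1, 1, 0, 1, 2]
(count[i] = number of elements equal to i)
Cumulative count: [0, 0, 0, 0, 1, 2, 4, 4, 5, 6, 7, 7, 8, 10]
Sorted: [4, 5, 6, 6, 8, 9, 10, 12, 13, 13]


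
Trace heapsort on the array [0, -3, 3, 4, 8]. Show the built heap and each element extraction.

Build heap: [8, 4, 3, 0, -3]
Extract 8: [4, 0, 3, -3, 8]
Extract 4: [3, 0, -3, 4, 8]
Extract 3: [0, -3, 3, 4, 8]
Extract 0: [-3, 0, 3, 4, 8]


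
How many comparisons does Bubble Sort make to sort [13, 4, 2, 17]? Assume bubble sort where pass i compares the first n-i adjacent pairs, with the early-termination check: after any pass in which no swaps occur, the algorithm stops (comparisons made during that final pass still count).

Pass 1: compare adjacent pairs (0,1)..(2,3) = 3 comparison(s), 2 swap(s) -> [4, 2, 13, 17]
Pass 2: compare adjacent pairs (0,1)..(1,2) = 2 comparison(s), 1 swap(s) -> [2, 4, 13, 17]
Pass 3: compare adjacent pairs (0,1)..(0,1) = 1 comparison(s), 0 swap(s) -> [2, 4, 13, 17]
No swaps in this pass, so bubble sort stops here.
Total comparisons: 3 + 2 + 1 = 6
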